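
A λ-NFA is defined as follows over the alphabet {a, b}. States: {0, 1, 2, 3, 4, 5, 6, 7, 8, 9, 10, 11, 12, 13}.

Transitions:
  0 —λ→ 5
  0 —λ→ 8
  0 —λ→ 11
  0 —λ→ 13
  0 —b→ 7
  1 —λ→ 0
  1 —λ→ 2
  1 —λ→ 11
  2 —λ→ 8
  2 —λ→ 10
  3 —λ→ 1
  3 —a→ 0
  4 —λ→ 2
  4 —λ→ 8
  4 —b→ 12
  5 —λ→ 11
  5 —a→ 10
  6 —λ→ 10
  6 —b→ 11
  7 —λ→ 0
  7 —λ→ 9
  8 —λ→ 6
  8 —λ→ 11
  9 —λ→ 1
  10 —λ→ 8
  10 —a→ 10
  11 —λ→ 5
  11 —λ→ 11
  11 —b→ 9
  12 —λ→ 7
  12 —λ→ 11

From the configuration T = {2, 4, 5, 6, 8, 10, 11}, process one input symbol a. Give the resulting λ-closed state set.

5 on a → {10}.
10 on a → {10}.
No a-transition from 2, 4, 6, 8, 11.
Union after reading a: {10}.
Now take the λ-closure:
From 10 via λ: add 8.
From 8 via λ: add 6, 11.
From 11 via λ: add 5.
No new states can be added; the closed set is {5, 6, 8, 10, 11}.

{5, 6, 8, 10, 11}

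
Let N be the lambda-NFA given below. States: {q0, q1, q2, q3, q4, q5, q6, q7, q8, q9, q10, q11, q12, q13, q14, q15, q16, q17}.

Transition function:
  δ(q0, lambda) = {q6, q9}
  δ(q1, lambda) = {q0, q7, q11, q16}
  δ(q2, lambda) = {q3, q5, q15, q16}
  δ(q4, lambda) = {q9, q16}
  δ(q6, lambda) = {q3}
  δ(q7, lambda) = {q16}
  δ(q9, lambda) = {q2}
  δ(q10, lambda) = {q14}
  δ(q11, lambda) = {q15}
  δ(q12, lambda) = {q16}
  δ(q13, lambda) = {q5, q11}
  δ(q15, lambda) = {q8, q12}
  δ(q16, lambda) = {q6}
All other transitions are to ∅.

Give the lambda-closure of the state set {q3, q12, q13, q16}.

Start with {q3, q12, q13, q16}.
From q13 via lambda: add q5, q11.
From q16 via lambda: add q6.
From q11 via lambda: add q15.
From q15 via lambda: add q8.
No new states can be added; the closed set is {q3, q5, q6, q8, q11, q12, q13, q15, q16}.

{q3, q5, q6, q8, q11, q12, q13, q15, q16}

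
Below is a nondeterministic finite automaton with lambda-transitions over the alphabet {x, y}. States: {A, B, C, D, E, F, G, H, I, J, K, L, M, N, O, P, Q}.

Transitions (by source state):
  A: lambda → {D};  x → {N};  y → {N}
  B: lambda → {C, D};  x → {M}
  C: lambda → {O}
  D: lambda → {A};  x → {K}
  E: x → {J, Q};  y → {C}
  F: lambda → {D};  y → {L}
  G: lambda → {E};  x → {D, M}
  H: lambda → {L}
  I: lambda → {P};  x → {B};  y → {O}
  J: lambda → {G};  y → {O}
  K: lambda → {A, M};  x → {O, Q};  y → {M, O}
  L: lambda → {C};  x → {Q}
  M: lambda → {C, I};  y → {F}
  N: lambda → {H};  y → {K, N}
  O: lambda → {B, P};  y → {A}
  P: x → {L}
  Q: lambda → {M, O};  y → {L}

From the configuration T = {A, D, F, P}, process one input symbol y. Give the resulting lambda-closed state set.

A on y → {N}.
F on y → {L}.
No y-transition from D, P.
Union after reading y: {L, N}.
Now take the lambda-closure:
From L via lambda: add C.
From N via lambda: add H.
From C via lambda: add O.
From O via lambda: add B, P.
From B via lambda: add D.
From D via lambda: add A.
No new states can be added; the closed set is {A, B, C, D, H, L, N, O, P}.

{A, B, C, D, H, L, N, O, P}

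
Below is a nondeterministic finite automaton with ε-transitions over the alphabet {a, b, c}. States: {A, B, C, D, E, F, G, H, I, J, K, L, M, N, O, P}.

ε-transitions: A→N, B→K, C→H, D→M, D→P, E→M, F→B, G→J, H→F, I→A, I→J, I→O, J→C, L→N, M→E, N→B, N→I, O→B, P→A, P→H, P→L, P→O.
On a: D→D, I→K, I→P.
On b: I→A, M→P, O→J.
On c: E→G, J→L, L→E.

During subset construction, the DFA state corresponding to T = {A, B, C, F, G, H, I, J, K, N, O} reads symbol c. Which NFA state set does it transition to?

J on c → {L}.
No c-transition from A, B, C, F, G, H, I, K, N, O.
Union after reading c: {L}.
Now take the ε-closure:
From L via ε: add N.
From N via ε: add B, I.
From B via ε: add K.
From I via ε: add A, J, O.
From J via ε: add C.
From C via ε: add H.
From H via ε: add F.
No new states can be added; the closed set is {A, B, C, F, H, I, J, K, L, N, O}.

{A, B, C, F, H, I, J, K, L, N, O}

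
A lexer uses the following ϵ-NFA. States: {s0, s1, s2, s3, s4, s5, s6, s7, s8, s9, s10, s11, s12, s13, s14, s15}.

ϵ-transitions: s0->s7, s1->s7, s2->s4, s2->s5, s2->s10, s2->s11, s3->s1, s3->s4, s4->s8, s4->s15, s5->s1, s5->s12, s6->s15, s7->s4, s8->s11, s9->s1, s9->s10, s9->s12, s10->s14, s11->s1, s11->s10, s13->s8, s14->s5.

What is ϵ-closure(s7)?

{s1, s4, s5, s7, s8, s10, s11, s12, s14, s15}

Start with {s7}.
From s7 via ϵ: add s4.
From s4 via ϵ: add s8, s15.
From s8 via ϵ: add s11.
From s11 via ϵ: add s1, s10.
From s10 via ϵ: add s14.
From s14 via ϵ: add s5.
From s5 via ϵ: add s12.
No new states can be added; the closed set is {s1, s4, s5, s7, s8, s10, s11, s12, s14, s15}.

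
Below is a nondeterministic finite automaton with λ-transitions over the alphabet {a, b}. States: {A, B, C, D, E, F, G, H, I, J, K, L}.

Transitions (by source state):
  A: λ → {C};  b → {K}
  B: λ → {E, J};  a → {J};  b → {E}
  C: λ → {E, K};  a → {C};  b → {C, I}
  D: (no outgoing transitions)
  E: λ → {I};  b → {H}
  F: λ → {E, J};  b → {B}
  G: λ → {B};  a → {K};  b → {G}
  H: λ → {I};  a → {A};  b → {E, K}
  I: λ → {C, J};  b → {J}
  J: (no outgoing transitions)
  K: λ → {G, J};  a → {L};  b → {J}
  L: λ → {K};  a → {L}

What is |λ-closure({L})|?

Start with {L}.
From L via λ: add K.
From K via λ: add G, J.
From G via λ: add B.
From B via λ: add E.
From E via λ: add I.
From I via λ: add C.
λ-closure = {B, C, E, G, I, J, K, L}, which has 8 states.

8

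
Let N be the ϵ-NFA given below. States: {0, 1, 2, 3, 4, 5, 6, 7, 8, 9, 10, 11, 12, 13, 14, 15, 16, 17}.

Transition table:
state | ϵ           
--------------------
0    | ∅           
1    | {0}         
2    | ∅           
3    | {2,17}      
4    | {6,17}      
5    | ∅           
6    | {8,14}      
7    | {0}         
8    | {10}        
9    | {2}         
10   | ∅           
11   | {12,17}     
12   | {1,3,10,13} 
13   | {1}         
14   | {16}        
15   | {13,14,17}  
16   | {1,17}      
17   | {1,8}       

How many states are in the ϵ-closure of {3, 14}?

9

Start with {3, 14}.
From 3 via ϵ: add 2, 17.
From 14 via ϵ: add 16.
From 16 via ϵ: add 1.
From 17 via ϵ: add 8.
From 1 via ϵ: add 0.
From 8 via ϵ: add 10.
ϵ-closure = {0, 1, 2, 3, 8, 10, 14, 16, 17}, which has 9 states.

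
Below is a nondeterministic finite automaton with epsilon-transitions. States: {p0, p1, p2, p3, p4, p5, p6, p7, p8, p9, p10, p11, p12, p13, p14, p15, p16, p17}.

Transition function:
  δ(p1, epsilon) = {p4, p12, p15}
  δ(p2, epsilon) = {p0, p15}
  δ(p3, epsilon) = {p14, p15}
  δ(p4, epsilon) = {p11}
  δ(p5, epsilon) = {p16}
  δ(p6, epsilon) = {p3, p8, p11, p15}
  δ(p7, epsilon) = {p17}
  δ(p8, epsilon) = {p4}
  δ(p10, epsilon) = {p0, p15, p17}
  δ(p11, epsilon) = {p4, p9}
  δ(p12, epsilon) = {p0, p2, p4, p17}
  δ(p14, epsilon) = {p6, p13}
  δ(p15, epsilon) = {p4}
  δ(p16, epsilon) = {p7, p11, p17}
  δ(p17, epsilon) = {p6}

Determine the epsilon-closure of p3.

Start with {p3}.
From p3 via epsilon: add p14, p15.
From p14 via epsilon: add p6, p13.
From p15 via epsilon: add p4.
From p4 via epsilon: add p11.
From p6 via epsilon: add p8.
From p11 via epsilon: add p9.
No new states can be added; the closed set is {p3, p4, p6, p8, p9, p11, p13, p14, p15}.

{p3, p4, p6, p8, p9, p11, p13, p14, p15}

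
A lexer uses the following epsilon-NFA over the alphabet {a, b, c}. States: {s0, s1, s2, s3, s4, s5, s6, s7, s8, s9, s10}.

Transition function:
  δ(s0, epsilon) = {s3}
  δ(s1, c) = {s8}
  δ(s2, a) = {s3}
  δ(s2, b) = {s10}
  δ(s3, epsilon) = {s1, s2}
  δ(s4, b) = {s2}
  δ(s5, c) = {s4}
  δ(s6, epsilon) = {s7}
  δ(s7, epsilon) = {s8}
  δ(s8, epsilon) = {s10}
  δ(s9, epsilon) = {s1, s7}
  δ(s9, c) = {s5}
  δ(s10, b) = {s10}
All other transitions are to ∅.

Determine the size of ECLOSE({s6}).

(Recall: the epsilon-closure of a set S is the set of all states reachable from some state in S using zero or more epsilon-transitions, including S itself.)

Start with {s6}.
From s6 via epsilon: add s7.
From s7 via epsilon: add s8.
From s8 via epsilon: add s10.
epsilon-closure = {s6, s7, s8, s10}, which has 4 states.

4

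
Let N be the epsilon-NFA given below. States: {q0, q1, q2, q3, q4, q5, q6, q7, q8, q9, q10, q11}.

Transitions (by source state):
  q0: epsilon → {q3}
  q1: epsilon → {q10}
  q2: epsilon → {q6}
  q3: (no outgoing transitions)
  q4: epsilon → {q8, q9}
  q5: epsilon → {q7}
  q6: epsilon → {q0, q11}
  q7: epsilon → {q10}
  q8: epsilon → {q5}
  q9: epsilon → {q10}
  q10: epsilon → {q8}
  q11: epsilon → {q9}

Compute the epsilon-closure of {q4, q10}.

{q4, q5, q7, q8, q9, q10}

Start with {q4, q10}.
From q4 via epsilon: add q8, q9.
From q8 via epsilon: add q5.
From q5 via epsilon: add q7.
No new states can be added; the closed set is {q4, q5, q7, q8, q9, q10}.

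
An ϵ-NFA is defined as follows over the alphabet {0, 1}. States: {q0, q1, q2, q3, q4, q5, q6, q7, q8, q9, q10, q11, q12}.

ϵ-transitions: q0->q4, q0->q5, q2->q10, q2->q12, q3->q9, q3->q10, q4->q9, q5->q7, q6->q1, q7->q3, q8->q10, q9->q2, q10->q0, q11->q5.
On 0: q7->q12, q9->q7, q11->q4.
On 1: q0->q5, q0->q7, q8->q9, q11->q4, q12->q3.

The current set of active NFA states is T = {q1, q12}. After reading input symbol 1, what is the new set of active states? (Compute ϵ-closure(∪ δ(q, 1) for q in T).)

q12 on 1 → {q3}.
No 1-transition from q1.
Union after reading 1: {q3}.
Now take the ϵ-closure:
From q3 via ϵ: add q9, q10.
From q9 via ϵ: add q2.
From q10 via ϵ: add q0.
From q0 via ϵ: add q4, q5.
From q2 via ϵ: add q12.
From q5 via ϵ: add q7.
No new states can be added; the closed set is {q0, q2, q3, q4, q5, q7, q9, q10, q12}.

{q0, q2, q3, q4, q5, q7, q9, q10, q12}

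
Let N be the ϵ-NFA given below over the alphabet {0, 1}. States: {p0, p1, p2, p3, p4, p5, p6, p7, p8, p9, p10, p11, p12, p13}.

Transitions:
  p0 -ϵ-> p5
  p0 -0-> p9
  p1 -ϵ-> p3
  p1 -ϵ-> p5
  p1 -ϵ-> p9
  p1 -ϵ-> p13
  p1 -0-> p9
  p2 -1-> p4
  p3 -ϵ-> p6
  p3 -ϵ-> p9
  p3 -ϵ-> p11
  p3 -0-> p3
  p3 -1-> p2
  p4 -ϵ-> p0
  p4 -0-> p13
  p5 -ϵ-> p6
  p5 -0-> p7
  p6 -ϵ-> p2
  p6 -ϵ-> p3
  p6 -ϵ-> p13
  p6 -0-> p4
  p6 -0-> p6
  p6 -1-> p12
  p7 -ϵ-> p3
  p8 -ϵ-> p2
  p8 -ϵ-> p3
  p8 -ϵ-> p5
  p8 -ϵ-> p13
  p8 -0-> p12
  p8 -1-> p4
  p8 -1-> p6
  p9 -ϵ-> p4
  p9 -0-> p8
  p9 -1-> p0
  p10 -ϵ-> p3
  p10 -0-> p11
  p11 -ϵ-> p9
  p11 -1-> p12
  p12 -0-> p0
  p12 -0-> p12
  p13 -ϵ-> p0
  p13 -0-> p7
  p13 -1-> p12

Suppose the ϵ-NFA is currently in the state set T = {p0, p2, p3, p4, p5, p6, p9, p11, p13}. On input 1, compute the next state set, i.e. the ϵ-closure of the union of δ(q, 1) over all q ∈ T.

{p0, p2, p3, p4, p5, p6, p9, p11, p12, p13}

p2 on 1 → {p4}.
p3 on 1 → {p2}.
p6 on 1 → {p12}.
p9 on 1 → {p0}.
p11 on 1 → {p12}.
p13 on 1 → {p12}.
No 1-transition from p0, p4, p5.
Union after reading 1: {p0, p2, p4, p12}.
Now take the ϵ-closure:
From p0 via ϵ: add p5.
From p5 via ϵ: add p6.
From p6 via ϵ: add p3, p13.
From p3 via ϵ: add p9, p11.
No new states can be added; the closed set is {p0, p2, p3, p4, p5, p6, p9, p11, p12, p13}.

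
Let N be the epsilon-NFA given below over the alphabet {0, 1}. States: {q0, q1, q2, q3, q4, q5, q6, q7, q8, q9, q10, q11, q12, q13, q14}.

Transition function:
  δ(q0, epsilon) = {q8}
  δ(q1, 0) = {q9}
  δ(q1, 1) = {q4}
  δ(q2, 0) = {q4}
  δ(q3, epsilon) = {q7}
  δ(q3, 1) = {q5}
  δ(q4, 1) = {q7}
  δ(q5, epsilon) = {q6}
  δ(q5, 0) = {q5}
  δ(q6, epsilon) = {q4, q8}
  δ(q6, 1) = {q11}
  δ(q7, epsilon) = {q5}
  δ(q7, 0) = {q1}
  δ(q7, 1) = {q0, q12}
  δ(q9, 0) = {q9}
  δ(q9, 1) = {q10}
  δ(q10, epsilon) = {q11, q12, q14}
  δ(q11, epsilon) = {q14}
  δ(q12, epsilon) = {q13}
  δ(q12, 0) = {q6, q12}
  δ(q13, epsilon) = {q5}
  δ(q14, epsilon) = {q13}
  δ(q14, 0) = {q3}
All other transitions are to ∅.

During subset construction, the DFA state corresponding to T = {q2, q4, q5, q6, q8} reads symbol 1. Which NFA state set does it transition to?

{q4, q5, q6, q7, q8, q11, q13, q14}

q4 on 1 → {q7}.
q6 on 1 → {q11}.
No 1-transition from q2, q5, q8.
Union after reading 1: {q7, q11}.
Now take the epsilon-closure:
From q7 via epsilon: add q5.
From q11 via epsilon: add q14.
From q5 via epsilon: add q6.
From q14 via epsilon: add q13.
From q6 via epsilon: add q4, q8.
No new states can be added; the closed set is {q4, q5, q6, q7, q8, q11, q13, q14}.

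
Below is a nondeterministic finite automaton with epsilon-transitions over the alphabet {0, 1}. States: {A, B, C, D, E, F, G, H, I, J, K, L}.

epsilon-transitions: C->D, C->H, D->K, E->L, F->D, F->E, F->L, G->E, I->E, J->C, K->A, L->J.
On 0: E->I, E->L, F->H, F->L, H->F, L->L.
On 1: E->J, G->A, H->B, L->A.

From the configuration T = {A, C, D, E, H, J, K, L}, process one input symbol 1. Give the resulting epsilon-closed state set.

{A, B, C, D, H, J, K}

E on 1 → {J}.
H on 1 → {B}.
L on 1 → {A}.
No 1-transition from A, C, D, J, K.
Union after reading 1: {A, B, J}.
Now take the epsilon-closure:
From J via epsilon: add C.
From C via epsilon: add D, H.
From D via epsilon: add K.
No new states can be added; the closed set is {A, B, C, D, H, J, K}.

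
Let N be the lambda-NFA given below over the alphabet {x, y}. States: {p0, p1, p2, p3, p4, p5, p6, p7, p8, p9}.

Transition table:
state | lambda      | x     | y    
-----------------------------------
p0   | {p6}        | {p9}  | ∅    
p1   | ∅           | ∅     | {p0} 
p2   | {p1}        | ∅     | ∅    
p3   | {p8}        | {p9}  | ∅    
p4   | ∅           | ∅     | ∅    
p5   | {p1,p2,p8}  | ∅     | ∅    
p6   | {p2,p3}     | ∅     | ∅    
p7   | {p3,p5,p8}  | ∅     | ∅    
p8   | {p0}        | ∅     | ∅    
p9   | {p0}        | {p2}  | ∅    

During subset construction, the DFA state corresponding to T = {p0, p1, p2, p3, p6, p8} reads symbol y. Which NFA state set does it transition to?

p1 on y → {p0}.
No y-transition from p0, p2, p3, p6, p8.
Union after reading y: {p0}.
Now take the lambda-closure:
From p0 via lambda: add p6.
From p6 via lambda: add p2, p3.
From p2 via lambda: add p1.
From p3 via lambda: add p8.
No new states can be added; the closed set is {p0, p1, p2, p3, p6, p8}.

{p0, p1, p2, p3, p6, p8}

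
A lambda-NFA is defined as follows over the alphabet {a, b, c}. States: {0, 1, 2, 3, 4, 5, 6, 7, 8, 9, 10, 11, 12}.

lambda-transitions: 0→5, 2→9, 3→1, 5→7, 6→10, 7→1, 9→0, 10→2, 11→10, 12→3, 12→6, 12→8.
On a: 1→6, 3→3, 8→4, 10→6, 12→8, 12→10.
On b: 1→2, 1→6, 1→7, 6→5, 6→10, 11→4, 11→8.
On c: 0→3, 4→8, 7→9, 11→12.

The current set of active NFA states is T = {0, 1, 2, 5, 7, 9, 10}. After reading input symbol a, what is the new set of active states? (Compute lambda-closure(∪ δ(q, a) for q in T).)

1 on a → {6}.
10 on a → {6}.
No a-transition from 0, 2, 5, 7, 9.
Union after reading a: {6}.
Now take the lambda-closure:
From 6 via lambda: add 10.
From 10 via lambda: add 2.
From 2 via lambda: add 9.
From 9 via lambda: add 0.
From 0 via lambda: add 5.
From 5 via lambda: add 7.
From 7 via lambda: add 1.
No new states can be added; the closed set is {0, 1, 2, 5, 6, 7, 9, 10}.

{0, 1, 2, 5, 6, 7, 9, 10}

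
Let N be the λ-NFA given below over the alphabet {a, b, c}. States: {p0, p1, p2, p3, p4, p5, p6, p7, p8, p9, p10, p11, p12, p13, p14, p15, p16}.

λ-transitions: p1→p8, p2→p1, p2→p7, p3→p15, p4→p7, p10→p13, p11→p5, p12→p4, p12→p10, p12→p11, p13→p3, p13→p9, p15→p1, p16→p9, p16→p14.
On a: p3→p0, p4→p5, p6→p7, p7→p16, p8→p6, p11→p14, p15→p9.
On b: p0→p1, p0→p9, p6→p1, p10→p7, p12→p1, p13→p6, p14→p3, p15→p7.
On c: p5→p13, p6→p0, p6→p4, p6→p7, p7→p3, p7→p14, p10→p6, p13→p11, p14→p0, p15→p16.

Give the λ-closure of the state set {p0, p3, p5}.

Start with {p0, p3, p5}.
From p3 via λ: add p15.
From p15 via λ: add p1.
From p1 via λ: add p8.
No new states can be added; the closed set is {p0, p1, p3, p5, p8, p15}.

{p0, p1, p3, p5, p8, p15}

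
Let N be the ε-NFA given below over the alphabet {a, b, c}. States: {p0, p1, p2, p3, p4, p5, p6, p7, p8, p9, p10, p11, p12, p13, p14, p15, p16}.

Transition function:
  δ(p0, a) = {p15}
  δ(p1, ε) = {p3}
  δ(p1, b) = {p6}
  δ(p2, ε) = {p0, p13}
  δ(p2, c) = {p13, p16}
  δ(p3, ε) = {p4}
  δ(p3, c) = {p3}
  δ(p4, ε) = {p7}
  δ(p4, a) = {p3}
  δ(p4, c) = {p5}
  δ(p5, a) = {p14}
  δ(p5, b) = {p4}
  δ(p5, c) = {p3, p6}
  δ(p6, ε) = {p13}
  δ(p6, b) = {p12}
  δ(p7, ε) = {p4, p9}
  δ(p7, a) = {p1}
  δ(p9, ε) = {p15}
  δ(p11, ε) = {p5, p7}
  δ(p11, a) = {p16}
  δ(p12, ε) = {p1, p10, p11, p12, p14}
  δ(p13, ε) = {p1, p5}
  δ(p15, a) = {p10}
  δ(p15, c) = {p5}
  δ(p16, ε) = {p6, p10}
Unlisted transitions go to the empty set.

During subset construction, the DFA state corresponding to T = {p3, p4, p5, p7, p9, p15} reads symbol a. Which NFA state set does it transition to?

p4 on a → {p3}.
p5 on a → {p14}.
p7 on a → {p1}.
p15 on a → {p10}.
No a-transition from p3, p9.
Union after reading a: {p1, p3, p10, p14}.
Now take the ε-closure:
From p3 via ε: add p4.
From p4 via ε: add p7.
From p7 via ε: add p9.
From p9 via ε: add p15.
No new states can be added; the closed set is {p1, p3, p4, p7, p9, p10, p14, p15}.

{p1, p3, p4, p7, p9, p10, p14, p15}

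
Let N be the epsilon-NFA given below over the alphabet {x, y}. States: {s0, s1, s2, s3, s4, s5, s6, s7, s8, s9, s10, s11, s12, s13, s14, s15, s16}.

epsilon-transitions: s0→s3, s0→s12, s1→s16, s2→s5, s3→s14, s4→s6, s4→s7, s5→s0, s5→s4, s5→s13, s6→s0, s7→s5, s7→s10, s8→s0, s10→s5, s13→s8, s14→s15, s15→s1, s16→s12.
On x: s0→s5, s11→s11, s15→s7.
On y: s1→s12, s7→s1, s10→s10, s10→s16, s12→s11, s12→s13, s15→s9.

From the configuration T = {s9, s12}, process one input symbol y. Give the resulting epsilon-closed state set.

{s0, s1, s3, s8, s11, s12, s13, s14, s15, s16}

s12 on y → {s11, s13}.
No y-transition from s9.
Union after reading y: {s11, s13}.
Now take the epsilon-closure:
From s13 via epsilon: add s8.
From s8 via epsilon: add s0.
From s0 via epsilon: add s3, s12.
From s3 via epsilon: add s14.
From s14 via epsilon: add s15.
From s15 via epsilon: add s1.
From s1 via epsilon: add s16.
No new states can be added; the closed set is {s0, s1, s3, s8, s11, s12, s13, s14, s15, s16}.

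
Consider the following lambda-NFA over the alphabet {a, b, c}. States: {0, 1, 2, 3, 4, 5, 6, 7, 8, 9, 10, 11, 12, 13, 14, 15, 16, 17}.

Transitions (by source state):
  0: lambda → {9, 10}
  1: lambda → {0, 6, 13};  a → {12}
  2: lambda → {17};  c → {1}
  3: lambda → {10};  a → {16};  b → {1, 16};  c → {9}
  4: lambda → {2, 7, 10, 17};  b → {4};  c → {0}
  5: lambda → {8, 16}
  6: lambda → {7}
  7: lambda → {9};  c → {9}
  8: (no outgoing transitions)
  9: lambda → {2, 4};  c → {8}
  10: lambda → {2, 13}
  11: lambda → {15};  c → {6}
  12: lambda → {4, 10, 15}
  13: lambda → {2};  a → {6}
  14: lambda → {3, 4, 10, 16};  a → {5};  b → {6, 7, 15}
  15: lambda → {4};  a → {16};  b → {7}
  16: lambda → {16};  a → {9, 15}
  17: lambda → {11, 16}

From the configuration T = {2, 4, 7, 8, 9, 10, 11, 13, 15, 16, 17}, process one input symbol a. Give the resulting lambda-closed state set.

{2, 4, 6, 7, 9, 10, 11, 13, 15, 16, 17}

13 on a → {6}.
15 on a → {16}.
16 on a → {9, 15}.
No a-transition from 2, 4, 7, 8, 9, 10, 11, 17.
Union after reading a: {6, 9, 15, 16}.
Now take the lambda-closure:
From 6 via lambda: add 7.
From 9 via lambda: add 2, 4.
From 2 via lambda: add 17.
From 4 via lambda: add 10.
From 10 via lambda: add 13.
From 17 via lambda: add 11.
No new states can be added; the closed set is {2, 4, 6, 7, 9, 10, 11, 13, 15, 16, 17}.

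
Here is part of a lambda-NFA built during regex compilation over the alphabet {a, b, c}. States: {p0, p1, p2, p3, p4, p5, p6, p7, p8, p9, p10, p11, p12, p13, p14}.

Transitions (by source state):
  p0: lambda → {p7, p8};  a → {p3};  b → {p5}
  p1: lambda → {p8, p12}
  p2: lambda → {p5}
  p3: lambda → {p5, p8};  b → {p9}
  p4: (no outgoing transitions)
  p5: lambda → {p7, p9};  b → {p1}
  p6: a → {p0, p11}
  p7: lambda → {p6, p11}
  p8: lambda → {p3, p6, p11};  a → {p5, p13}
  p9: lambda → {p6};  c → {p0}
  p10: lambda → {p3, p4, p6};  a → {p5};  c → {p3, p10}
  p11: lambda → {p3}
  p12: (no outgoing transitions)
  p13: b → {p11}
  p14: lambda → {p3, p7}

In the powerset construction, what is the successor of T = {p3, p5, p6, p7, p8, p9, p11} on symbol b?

{p1, p3, p5, p6, p7, p8, p9, p11, p12}

p3 on b → {p9}.
p5 on b → {p1}.
No b-transition from p6, p7, p8, p9, p11.
Union after reading b: {p1, p9}.
Now take the lambda-closure:
From p1 via lambda: add p8, p12.
From p9 via lambda: add p6.
From p8 via lambda: add p3, p11.
From p3 via lambda: add p5.
From p5 via lambda: add p7.
No new states can be added; the closed set is {p1, p3, p5, p6, p7, p8, p9, p11, p12}.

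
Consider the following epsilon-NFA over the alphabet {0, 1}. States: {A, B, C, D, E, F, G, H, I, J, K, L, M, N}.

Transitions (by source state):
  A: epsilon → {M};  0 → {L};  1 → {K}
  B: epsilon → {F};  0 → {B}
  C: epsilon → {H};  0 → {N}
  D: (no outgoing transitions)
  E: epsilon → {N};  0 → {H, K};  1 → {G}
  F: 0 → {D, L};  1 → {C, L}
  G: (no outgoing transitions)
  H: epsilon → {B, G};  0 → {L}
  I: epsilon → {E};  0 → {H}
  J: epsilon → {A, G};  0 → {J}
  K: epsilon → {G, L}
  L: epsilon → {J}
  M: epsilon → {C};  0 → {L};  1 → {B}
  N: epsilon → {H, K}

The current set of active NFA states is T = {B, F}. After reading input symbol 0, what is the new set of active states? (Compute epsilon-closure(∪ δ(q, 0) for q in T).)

B on 0 → {B}.
F on 0 → {D, L}.
Union after reading 0: {B, D, L}.
Now take the epsilon-closure:
From B via epsilon: add F.
From L via epsilon: add J.
From J via epsilon: add A, G.
From A via epsilon: add M.
From M via epsilon: add C.
From C via epsilon: add H.
No new states can be added; the closed set is {A, B, C, D, F, G, H, J, L, M}.

{A, B, C, D, F, G, H, J, L, M}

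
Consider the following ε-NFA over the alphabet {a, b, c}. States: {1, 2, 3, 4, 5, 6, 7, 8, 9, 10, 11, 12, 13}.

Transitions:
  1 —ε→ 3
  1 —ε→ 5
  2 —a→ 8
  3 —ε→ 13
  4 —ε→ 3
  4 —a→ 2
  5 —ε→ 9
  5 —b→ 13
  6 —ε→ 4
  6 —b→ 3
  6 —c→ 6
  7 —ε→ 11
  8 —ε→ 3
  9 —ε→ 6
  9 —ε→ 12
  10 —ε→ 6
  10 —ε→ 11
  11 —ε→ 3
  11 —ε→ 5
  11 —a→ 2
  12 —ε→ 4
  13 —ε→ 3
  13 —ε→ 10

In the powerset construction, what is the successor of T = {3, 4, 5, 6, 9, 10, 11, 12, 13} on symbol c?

6 on c → {6}.
No c-transition from 3, 4, 5, 9, 10, 11, 12, 13.
Union after reading c: {6}.
Now take the ε-closure:
From 6 via ε: add 4.
From 4 via ε: add 3.
From 3 via ε: add 13.
From 13 via ε: add 10.
From 10 via ε: add 11.
From 11 via ε: add 5.
From 5 via ε: add 9.
From 9 via ε: add 12.
No new states can be added; the closed set is {3, 4, 5, 6, 9, 10, 11, 12, 13}.

{3, 4, 5, 6, 9, 10, 11, 12, 13}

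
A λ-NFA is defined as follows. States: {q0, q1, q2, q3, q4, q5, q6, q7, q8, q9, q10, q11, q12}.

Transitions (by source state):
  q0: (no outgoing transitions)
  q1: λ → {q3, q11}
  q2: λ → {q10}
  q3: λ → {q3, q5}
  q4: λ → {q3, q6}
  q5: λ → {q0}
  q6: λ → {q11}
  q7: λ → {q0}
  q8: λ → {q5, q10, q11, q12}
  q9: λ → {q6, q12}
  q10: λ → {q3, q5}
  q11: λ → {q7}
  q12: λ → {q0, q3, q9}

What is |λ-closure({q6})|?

4

Start with {q6}.
From q6 via λ: add q11.
From q11 via λ: add q7.
From q7 via λ: add q0.
λ-closure = {q0, q6, q7, q11}, which has 4 states.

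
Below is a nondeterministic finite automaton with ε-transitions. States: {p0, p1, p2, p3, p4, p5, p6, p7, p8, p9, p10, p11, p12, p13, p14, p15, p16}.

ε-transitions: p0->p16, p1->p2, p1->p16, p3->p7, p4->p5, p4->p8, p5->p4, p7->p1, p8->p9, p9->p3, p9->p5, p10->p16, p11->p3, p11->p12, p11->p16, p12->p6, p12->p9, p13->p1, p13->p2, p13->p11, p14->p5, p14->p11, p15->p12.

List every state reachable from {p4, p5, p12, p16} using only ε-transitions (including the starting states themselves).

{p1, p2, p3, p4, p5, p6, p7, p8, p9, p12, p16}

Start with {p4, p5, p12, p16}.
From p4 via ε: add p8.
From p12 via ε: add p6, p9.
From p9 via ε: add p3.
From p3 via ε: add p7.
From p7 via ε: add p1.
From p1 via ε: add p2.
No new states can be added; the closed set is {p1, p2, p3, p4, p5, p6, p7, p8, p9, p12, p16}.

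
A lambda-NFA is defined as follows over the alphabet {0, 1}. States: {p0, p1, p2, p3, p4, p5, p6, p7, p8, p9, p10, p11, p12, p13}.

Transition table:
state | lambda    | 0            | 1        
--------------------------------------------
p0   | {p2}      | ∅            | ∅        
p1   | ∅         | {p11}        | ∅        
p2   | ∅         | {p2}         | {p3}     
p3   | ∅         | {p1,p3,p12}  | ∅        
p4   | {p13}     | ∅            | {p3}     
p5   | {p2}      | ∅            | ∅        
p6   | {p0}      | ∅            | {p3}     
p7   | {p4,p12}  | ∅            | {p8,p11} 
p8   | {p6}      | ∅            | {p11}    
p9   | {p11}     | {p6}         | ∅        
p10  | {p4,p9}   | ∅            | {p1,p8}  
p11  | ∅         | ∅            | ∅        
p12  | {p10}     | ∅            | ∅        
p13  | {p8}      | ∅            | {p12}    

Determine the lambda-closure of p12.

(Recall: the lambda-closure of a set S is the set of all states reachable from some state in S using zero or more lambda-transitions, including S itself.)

Start with {p12}.
From p12 via lambda: add p10.
From p10 via lambda: add p4, p9.
From p4 via lambda: add p13.
From p9 via lambda: add p11.
From p13 via lambda: add p8.
From p8 via lambda: add p6.
From p6 via lambda: add p0.
From p0 via lambda: add p2.
No new states can be added; the closed set is {p0, p2, p4, p6, p8, p9, p10, p11, p12, p13}.

{p0, p2, p4, p6, p8, p9, p10, p11, p12, p13}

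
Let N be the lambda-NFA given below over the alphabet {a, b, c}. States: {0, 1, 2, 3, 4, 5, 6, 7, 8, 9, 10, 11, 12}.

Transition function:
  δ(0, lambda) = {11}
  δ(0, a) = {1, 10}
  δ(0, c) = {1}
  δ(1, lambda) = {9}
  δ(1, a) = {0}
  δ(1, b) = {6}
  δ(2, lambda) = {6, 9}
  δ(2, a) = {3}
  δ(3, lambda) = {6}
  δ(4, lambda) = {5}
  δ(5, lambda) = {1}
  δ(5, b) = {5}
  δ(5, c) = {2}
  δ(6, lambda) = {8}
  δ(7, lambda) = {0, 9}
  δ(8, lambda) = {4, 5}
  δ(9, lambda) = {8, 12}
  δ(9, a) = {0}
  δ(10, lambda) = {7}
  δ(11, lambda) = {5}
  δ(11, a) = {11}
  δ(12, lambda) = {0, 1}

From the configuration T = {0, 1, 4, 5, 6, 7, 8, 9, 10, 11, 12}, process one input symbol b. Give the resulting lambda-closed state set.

1 on b → {6}.
5 on b → {5}.
No b-transition from 0, 4, 6, 7, 8, 9, 10, 11, 12.
Union after reading b: {5, 6}.
Now take the lambda-closure:
From 5 via lambda: add 1.
From 6 via lambda: add 8.
From 1 via lambda: add 9.
From 8 via lambda: add 4.
From 9 via lambda: add 12.
From 12 via lambda: add 0.
From 0 via lambda: add 11.
No new states can be added; the closed set is {0, 1, 4, 5, 6, 8, 9, 11, 12}.

{0, 1, 4, 5, 6, 8, 9, 11, 12}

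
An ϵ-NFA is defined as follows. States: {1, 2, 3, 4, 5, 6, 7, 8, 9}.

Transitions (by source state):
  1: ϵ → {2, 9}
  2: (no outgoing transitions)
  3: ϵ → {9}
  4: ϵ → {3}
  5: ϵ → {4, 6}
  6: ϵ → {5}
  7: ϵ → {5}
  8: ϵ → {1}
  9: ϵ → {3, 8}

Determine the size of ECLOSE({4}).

6

Start with {4}.
From 4 via ϵ: add 3.
From 3 via ϵ: add 9.
From 9 via ϵ: add 8.
From 8 via ϵ: add 1.
From 1 via ϵ: add 2.
ϵ-closure = {1, 2, 3, 4, 8, 9}, which has 6 states.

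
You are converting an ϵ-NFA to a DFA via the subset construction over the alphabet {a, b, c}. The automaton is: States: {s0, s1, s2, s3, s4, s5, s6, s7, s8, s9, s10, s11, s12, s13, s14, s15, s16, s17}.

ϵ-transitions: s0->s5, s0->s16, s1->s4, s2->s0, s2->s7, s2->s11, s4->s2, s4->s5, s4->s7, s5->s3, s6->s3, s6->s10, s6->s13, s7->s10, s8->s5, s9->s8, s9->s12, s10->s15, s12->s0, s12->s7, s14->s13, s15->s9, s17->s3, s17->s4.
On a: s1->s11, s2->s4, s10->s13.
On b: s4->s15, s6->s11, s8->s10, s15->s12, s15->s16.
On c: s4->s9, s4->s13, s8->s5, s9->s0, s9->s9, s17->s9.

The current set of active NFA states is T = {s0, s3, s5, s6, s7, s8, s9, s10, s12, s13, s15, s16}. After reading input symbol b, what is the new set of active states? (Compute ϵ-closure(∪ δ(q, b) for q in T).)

{s0, s3, s5, s7, s8, s9, s10, s11, s12, s15, s16}

s6 on b → {s11}.
s8 on b → {s10}.
s15 on b → {s12, s16}.
No b-transition from s0, s3, s5, s7, s9, s10, s12, s13, s16.
Union after reading b: {s10, s11, s12, s16}.
Now take the ϵ-closure:
From s10 via ϵ: add s15.
From s12 via ϵ: add s0, s7.
From s0 via ϵ: add s5.
From s15 via ϵ: add s9.
From s5 via ϵ: add s3.
From s9 via ϵ: add s8.
No new states can be added; the closed set is {s0, s3, s5, s7, s8, s9, s10, s11, s12, s15, s16}.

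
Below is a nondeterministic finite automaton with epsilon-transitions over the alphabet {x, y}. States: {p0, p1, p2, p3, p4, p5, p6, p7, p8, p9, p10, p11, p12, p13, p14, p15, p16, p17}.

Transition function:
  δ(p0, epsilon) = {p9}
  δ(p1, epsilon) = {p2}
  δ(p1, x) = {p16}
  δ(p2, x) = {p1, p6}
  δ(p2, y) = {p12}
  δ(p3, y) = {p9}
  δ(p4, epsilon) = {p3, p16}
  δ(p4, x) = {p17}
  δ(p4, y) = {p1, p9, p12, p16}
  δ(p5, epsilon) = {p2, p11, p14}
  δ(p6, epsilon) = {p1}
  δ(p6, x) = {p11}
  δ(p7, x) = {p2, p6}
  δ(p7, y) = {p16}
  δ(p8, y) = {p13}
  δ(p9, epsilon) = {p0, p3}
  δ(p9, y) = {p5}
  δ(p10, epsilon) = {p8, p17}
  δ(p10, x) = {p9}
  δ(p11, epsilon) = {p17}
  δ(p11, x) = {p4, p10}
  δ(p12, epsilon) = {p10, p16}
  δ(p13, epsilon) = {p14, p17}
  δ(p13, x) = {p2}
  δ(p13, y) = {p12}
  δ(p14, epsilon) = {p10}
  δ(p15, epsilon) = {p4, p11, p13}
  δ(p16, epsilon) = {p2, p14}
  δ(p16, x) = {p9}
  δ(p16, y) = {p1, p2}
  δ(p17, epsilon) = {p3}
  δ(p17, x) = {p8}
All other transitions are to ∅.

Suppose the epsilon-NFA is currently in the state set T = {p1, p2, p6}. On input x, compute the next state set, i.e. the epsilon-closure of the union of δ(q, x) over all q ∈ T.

{p1, p2, p3, p6, p8, p10, p11, p14, p16, p17}

p1 on x → {p16}.
p2 on x → {p1, p6}.
p6 on x → {p11}.
Union after reading x: {p1, p6, p11, p16}.
Now take the epsilon-closure:
From p1 via epsilon: add p2.
From p11 via epsilon: add p17.
From p16 via epsilon: add p14.
From p14 via epsilon: add p10.
From p17 via epsilon: add p3.
From p10 via epsilon: add p8.
No new states can be added; the closed set is {p1, p2, p3, p6, p8, p10, p11, p14, p16, p17}.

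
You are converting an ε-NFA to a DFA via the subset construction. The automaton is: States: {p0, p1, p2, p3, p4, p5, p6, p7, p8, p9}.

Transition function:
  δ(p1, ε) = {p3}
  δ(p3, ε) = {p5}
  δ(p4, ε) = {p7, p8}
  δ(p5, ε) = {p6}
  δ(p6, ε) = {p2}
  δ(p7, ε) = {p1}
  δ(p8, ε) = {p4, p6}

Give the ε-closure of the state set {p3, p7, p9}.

Start with {p3, p7, p9}.
From p3 via ε: add p5.
From p7 via ε: add p1.
From p5 via ε: add p6.
From p6 via ε: add p2.
No new states can be added; the closed set is {p1, p2, p3, p5, p6, p7, p9}.

{p1, p2, p3, p5, p6, p7, p9}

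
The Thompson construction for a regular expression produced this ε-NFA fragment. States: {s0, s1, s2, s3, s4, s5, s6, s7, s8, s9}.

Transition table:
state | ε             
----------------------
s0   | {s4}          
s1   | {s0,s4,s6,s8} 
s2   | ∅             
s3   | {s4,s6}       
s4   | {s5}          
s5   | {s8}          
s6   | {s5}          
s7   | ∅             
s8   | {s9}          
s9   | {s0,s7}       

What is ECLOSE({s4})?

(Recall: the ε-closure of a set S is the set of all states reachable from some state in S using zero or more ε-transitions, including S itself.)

{s0, s4, s5, s7, s8, s9}

Start with {s4}.
From s4 via ε: add s5.
From s5 via ε: add s8.
From s8 via ε: add s9.
From s9 via ε: add s0, s7.
No new states can be added; the closed set is {s0, s4, s5, s7, s8, s9}.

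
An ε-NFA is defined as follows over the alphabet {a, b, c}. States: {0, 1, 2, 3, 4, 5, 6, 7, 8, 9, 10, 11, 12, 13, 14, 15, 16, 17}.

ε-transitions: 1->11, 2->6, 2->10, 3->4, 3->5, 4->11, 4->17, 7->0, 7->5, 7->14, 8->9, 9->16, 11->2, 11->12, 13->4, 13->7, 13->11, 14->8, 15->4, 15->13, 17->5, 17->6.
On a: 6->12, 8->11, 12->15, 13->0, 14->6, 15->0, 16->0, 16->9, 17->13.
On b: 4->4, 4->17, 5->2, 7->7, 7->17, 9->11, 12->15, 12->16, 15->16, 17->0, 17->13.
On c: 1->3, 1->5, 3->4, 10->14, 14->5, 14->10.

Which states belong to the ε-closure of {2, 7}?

{0, 2, 5, 6, 7, 8, 9, 10, 14, 16}

Start with {2, 7}.
From 2 via ε: add 6, 10.
From 7 via ε: add 0, 5, 14.
From 14 via ε: add 8.
From 8 via ε: add 9.
From 9 via ε: add 16.
No new states can be added; the closed set is {0, 2, 5, 6, 7, 8, 9, 10, 14, 16}.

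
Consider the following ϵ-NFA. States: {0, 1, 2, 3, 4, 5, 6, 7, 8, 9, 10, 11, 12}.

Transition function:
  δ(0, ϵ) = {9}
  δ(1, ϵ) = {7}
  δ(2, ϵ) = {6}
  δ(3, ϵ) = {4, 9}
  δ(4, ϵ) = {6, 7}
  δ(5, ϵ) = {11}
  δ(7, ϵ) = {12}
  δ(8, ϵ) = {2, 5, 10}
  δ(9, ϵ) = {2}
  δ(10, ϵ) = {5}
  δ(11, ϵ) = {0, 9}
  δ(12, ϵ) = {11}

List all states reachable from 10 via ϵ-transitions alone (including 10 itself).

{0, 2, 5, 6, 9, 10, 11}

Start with {10}.
From 10 via ϵ: add 5.
From 5 via ϵ: add 11.
From 11 via ϵ: add 0, 9.
From 9 via ϵ: add 2.
From 2 via ϵ: add 6.
No new states can be added; the closed set is {0, 2, 5, 6, 9, 10, 11}.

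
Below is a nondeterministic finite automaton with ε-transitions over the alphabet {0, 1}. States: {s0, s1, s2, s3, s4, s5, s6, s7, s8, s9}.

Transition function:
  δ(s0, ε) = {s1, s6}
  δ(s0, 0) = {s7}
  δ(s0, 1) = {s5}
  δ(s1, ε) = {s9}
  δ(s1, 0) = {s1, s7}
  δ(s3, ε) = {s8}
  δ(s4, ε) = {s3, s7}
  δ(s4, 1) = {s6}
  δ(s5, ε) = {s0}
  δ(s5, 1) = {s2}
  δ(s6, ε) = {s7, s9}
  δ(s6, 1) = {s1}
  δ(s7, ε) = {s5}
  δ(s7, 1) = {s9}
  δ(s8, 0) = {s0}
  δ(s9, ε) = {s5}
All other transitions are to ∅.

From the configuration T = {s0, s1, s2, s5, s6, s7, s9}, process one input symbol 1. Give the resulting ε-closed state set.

{s0, s1, s2, s5, s6, s7, s9}

s0 on 1 → {s5}.
s5 on 1 → {s2}.
s6 on 1 → {s1}.
s7 on 1 → {s9}.
No 1-transition from s1, s2, s9.
Union after reading 1: {s1, s2, s5, s9}.
Now take the ε-closure:
From s5 via ε: add s0.
From s0 via ε: add s6.
From s6 via ε: add s7.
No new states can be added; the closed set is {s0, s1, s2, s5, s6, s7, s9}.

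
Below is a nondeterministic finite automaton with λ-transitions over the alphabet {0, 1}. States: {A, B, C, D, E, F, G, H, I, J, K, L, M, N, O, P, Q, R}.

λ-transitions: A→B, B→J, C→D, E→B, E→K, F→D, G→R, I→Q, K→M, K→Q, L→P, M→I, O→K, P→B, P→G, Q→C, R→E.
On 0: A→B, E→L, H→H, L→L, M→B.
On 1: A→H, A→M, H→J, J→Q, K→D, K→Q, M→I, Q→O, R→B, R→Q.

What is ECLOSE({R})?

Start with {R}.
From R via λ: add E.
From E via λ: add B, K.
From B via λ: add J.
From K via λ: add M, Q.
From M via λ: add I.
From Q via λ: add C.
From C via λ: add D.
No new states can be added; the closed set is {B, C, D, E, I, J, K, M, Q, R}.

{B, C, D, E, I, J, K, M, Q, R}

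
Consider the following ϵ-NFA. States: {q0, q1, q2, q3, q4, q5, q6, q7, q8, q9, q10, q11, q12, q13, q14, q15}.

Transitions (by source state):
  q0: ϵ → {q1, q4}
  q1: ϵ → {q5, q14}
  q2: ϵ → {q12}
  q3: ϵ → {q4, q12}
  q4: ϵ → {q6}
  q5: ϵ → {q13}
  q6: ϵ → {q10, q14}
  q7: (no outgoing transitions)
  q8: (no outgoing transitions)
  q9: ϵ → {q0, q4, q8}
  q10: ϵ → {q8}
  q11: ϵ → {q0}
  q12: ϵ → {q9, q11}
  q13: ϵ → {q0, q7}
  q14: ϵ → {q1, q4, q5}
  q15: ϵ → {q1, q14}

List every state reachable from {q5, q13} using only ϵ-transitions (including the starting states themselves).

Start with {q5, q13}.
From q13 via ϵ: add q0, q7.
From q0 via ϵ: add q1, q4.
From q1 via ϵ: add q14.
From q4 via ϵ: add q6.
From q6 via ϵ: add q10.
From q10 via ϵ: add q8.
No new states can be added; the closed set is {q0, q1, q4, q5, q6, q7, q8, q10, q13, q14}.

{q0, q1, q4, q5, q6, q7, q8, q10, q13, q14}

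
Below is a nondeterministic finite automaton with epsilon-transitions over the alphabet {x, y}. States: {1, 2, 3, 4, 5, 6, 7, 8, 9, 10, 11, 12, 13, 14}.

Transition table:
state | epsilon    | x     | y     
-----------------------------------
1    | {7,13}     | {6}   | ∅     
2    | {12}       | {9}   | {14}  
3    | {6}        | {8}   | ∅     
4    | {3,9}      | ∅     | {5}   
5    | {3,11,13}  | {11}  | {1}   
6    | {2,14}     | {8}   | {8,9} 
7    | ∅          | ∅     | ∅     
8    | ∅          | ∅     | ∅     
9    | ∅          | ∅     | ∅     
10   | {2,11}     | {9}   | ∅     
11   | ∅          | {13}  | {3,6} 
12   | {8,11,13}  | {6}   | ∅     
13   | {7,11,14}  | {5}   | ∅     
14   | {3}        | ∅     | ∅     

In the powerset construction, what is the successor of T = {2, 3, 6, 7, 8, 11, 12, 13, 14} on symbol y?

2 on y → {14}.
6 on y → {8, 9}.
11 on y → {3, 6}.
No y-transition from 3, 7, 8, 12, 13, 14.
Union after reading y: {3, 6, 8, 9, 14}.
Now take the epsilon-closure:
From 6 via epsilon: add 2.
From 2 via epsilon: add 12.
From 12 via epsilon: add 11, 13.
From 13 via epsilon: add 7.
No new states can be added; the closed set is {2, 3, 6, 7, 8, 9, 11, 12, 13, 14}.

{2, 3, 6, 7, 8, 9, 11, 12, 13, 14}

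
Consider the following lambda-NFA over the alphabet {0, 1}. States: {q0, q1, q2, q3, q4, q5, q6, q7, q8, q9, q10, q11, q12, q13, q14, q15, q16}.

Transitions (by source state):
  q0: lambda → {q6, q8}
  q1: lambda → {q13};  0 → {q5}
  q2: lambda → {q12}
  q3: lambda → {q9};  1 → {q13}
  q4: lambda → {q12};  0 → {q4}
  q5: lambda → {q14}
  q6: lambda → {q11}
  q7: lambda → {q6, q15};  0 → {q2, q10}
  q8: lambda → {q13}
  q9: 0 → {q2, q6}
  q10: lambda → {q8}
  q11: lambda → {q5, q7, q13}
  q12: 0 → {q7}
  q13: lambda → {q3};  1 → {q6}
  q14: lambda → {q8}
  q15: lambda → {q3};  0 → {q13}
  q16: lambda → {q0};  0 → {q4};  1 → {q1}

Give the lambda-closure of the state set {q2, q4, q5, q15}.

{q2, q3, q4, q5, q8, q9, q12, q13, q14, q15}

Start with {q2, q4, q5, q15}.
From q2 via lambda: add q12.
From q5 via lambda: add q14.
From q15 via lambda: add q3.
From q3 via lambda: add q9.
From q14 via lambda: add q8.
From q8 via lambda: add q13.
No new states can be added; the closed set is {q2, q3, q4, q5, q8, q9, q12, q13, q14, q15}.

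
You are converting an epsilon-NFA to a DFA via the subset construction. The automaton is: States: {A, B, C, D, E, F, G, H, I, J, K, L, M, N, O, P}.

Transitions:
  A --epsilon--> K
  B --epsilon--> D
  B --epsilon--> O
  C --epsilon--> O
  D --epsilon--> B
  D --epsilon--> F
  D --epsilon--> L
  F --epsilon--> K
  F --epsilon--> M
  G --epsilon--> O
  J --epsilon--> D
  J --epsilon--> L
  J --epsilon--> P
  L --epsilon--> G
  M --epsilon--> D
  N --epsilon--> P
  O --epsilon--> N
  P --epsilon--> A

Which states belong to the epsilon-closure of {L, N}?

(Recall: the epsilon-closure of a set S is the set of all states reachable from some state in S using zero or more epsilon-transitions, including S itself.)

{A, G, K, L, N, O, P}

Start with {L, N}.
From L via epsilon: add G.
From N via epsilon: add P.
From G via epsilon: add O.
From P via epsilon: add A.
From A via epsilon: add K.
No new states can be added; the closed set is {A, G, K, L, N, O, P}.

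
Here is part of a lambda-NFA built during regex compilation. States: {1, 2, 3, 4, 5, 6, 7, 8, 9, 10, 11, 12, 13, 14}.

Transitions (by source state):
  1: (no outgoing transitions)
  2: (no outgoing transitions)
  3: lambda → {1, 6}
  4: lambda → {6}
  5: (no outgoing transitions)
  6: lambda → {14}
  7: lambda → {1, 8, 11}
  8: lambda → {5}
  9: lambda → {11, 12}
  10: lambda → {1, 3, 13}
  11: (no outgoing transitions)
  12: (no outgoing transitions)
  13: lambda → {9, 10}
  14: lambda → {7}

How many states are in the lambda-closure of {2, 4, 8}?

9

Start with {2, 4, 8}.
From 4 via lambda: add 6.
From 8 via lambda: add 5.
From 6 via lambda: add 14.
From 14 via lambda: add 7.
From 7 via lambda: add 1, 11.
lambda-closure = {1, 2, 4, 5, 6, 7, 8, 11, 14}, which has 9 states.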